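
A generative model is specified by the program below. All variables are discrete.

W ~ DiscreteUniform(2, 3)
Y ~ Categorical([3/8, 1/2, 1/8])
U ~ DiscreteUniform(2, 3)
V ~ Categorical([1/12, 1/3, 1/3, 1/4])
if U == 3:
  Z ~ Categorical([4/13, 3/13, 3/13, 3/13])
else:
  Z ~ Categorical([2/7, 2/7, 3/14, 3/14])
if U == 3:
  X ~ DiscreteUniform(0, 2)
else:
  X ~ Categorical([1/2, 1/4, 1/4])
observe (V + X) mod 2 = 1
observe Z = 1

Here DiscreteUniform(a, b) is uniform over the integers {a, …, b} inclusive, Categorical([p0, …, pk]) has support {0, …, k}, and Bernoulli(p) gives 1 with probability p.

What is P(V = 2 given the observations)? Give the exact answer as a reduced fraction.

P(V = 2 | obs) = 27/151

Enumerate traces; 72 have nonzero weight after conditioning:
  (W=2, Y=0, U=2, V=0, Z=1, X=1) weight 1/1792
  (W=2, Y=0, U=2, V=1, Z=1, X=0) weight 1/224
  (W=2, Y=0, U=2, V=1, Z=1, X=2) weight 1/448
  (W=2, Y=0, U=2, V=2, Z=1, X=1) weight 1/448
  (W=2, Y=0, U=2, V=3, Z=1, X=0) weight 3/896
  (W=2, Y=0, U=2, V=3, Z=1, X=2) weight 3/1792
  (W=2, Y=0, U=3, V=0, Z=1, X=1) weight 1/1664
  (W=2, Y=0, U=3, V=1, Z=1, X=0) weight 1/416
  … 64 more
Group by V:
  weight(V=0) = 9/1456
  weight(V=1) = 67/1092
  weight(V=2) = 9/364
  weight(V=3) = 67/1456
Total weight = 9/1456 + 67/1092 + 9/364 + 67/1456 = 151/1092
P(V=0 | obs) = 9/1456 / 151/1092 = 27/604
P(V=1 | obs) = 67/1092 / 151/1092 = 67/151
P(V=2 | obs) = 9/364 / 151/1092 = 27/151
P(V=3 | obs) = 67/1456 / 151/1092 = 201/604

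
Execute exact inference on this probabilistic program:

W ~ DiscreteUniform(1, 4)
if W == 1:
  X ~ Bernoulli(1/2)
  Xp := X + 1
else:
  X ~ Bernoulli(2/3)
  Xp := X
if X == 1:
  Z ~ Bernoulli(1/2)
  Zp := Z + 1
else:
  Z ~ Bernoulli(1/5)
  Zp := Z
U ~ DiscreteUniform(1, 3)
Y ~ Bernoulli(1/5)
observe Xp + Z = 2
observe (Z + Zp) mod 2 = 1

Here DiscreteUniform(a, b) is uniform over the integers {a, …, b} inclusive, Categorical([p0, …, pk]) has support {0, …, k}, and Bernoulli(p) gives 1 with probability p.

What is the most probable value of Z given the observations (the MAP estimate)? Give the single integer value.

argmax_v P(Z = v | obs) = 1

Enumerate traces; 24 have nonzero weight after conditioning:
  (W=1, X=1, Z=0, U=1, Y=0) weight 1/60
  (W=1, X=1, Z=0, U=1, Y=1) weight 1/240
  (W=1, X=1, Z=0, U=2, Y=0) weight 1/60
  (W=1, X=1, Z=0, U=2, Y=1) weight 1/240
  (W=1, X=1, Z=0, U=3, Y=0) weight 1/60
  (W=1, X=1, Z=0, U=3, Y=1) weight 1/240
  (W=2, X=1, Z=1, U=1, Y=0) weight 1/45
  (W=2, X=1, Z=1, U=1, Y=1) weight 1/180
  … 16 more
Group by Z:
  weight(Z=0) = 1/16
  weight(Z=1) = 1/4
Total weight = 1/16 + 1/4 = 5/16
P(Z=0 | obs) = 1/16 / 5/16 = 1/5
P(Z=1 | obs) = 1/4 / 5/16 = 4/5
argmax = 1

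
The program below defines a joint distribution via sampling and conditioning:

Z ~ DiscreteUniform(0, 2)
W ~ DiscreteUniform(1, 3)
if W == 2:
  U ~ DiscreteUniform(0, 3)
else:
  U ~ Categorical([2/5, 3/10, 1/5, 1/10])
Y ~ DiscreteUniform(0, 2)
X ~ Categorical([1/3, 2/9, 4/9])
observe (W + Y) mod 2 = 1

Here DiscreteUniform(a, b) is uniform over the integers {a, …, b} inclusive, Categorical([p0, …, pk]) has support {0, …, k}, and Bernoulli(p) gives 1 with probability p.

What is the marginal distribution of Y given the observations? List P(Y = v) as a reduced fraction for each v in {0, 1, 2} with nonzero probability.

Enumerate traces; 180 have nonzero weight after conditioning:
  (Z=0, W=1, U=0, Y=0, X=0) weight 2/405
  (Z=0, W=1, U=0, Y=0, X=1) weight 4/1215
  (Z=0, W=1, U=0, Y=0, X=2) weight 8/1215
  (Z=0, W=1, U=0, Y=2, X=0) weight 2/405
  (Z=0, W=1, U=0, Y=2, X=1) weight 4/1215
  (Z=0, W=1, U=0, Y=2, X=2) weight 8/1215
  (Z=0, W=1, U=1, Y=0, X=0) weight 1/270
  (Z=0, W=1, U=1, Y=0, X=1) weight 1/405
  (Z=0, W=2, U=0, Y=1, X=0) weight 1/324
  … 171 more
Group by Y:
  weight(Y=0) = 2/9
  weight(Y=1) = 1/9
  weight(Y=2) = 2/9
Total weight = 2/9 + 1/9 + 2/9 = 5/9
P(Y=0 | obs) = 2/9 / 5/9 = 2/5
P(Y=1 | obs) = 1/9 / 5/9 = 1/5
P(Y=2 | obs) = 2/9 / 5/9 = 2/5

P(Y=0) = 2/5, P(Y=1) = 1/5, P(Y=2) = 2/5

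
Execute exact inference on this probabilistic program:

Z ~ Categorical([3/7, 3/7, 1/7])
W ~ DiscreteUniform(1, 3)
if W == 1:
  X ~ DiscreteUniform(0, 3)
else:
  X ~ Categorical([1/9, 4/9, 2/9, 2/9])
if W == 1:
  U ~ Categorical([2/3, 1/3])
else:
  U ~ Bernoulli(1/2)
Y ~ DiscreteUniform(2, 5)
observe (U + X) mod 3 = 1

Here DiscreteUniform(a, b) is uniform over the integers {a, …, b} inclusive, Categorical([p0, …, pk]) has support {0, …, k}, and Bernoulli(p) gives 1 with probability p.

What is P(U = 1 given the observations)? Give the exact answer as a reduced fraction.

P(U = 1 | obs) = 9/20

Enumerate traces; 108 have nonzero weight after conditioning:
  (Z=0, W=1, X=0, U=1, Y=2) weight 1/336
  (Z=0, W=1, X=0, U=1, Y=3) weight 1/336
  (Z=0, W=1, X=0, U=1, Y=4) weight 1/336
  (Z=0, W=1, X=0, U=1, Y=5) weight 1/336
  (Z=0, W=1, X=1, U=0, Y=2) weight 1/168
  (Z=0, W=1, X=1, U=0, Y=3) weight 1/168
  (Z=0, W=1, X=1, U=0, Y=4) weight 1/168
  (Z=0, W=1, X=1, U=0, Y=5) weight 1/168
  … 100 more
Group by U:
  weight(U=0) = 11/54
  weight(U=1) = 1/6
Total weight = 11/54 + 1/6 = 10/27
P(U=0 | obs) = 11/54 / 10/27 = 11/20
P(U=1 | obs) = 1/6 / 10/27 = 9/20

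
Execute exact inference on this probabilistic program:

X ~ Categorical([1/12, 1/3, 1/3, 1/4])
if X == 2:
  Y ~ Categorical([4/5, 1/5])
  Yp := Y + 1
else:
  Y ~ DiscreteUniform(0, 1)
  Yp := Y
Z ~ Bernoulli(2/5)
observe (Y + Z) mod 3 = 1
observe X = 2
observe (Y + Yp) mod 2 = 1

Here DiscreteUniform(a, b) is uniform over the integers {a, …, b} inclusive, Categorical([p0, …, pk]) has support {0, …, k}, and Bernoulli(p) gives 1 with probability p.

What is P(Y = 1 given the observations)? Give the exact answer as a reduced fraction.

Enumerate traces; 2 have nonzero weight after conditioning:
  (X=2, Y=0, Z=1) weight 8/75
  (X=2, Y=1, Z=0) weight 1/25
Group by Y:
  weight(Y=0) = 8/75
  weight(Y=1) = 1/25
Total weight = 8/75 + 1/25 = 11/75
P(Y=0 | obs) = 8/75 / 11/75 = 8/11
P(Y=1 | obs) = 1/25 / 11/75 = 3/11

P(Y = 1 | obs) = 3/11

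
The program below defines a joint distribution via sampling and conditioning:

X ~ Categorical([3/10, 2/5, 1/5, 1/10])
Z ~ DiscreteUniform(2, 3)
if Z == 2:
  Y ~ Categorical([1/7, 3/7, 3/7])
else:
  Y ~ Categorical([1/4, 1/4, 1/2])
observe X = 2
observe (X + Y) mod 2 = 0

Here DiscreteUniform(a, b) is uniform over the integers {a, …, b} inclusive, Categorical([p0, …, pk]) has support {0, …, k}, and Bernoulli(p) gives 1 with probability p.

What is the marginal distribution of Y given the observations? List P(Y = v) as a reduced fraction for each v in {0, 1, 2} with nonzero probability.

P(Y=0) = 11/37, P(Y=2) = 26/37

Enumerate traces; 4 have nonzero weight after conditioning:
  (X=2, Z=2, Y=0) weight 1/70
  (X=2, Z=2, Y=2) weight 3/70
  (X=2, Z=3, Y=0) weight 1/40
  (X=2, Z=3, Y=2) weight 1/20
Group by Y:
  weight(Y=0) = 11/280
  weight(Y=2) = 13/140
Total weight = 11/280 + 13/140 = 37/280
P(Y=0 | obs) = 11/280 / 37/280 = 11/37
P(Y=2 | obs) = 13/140 / 37/280 = 26/37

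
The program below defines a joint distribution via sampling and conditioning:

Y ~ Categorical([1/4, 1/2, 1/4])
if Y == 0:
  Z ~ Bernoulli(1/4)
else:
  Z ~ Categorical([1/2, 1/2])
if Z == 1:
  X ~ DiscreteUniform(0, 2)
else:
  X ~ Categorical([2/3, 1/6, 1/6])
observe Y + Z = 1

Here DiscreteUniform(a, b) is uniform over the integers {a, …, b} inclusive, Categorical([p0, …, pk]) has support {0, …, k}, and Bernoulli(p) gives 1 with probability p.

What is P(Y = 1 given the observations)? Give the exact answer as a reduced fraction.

Enumerate traces; 6 have nonzero weight after conditioning:
  (Y=0, Z=1, X=0) weight 1/48
  (Y=0, Z=1, X=1) weight 1/48
  (Y=0, Z=1, X=2) weight 1/48
  (Y=1, Z=0, X=0) weight 1/6
  (Y=1, Z=0, X=1) weight 1/24
  (Y=1, Z=0, X=2) weight 1/24
Group by Y:
  weight(Y=0) = 1/16
  weight(Y=1) = 1/4
Total weight = 1/16 + 1/4 = 5/16
P(Y=0 | obs) = 1/16 / 5/16 = 1/5
P(Y=1 | obs) = 1/4 / 5/16 = 4/5

P(Y = 1 | obs) = 4/5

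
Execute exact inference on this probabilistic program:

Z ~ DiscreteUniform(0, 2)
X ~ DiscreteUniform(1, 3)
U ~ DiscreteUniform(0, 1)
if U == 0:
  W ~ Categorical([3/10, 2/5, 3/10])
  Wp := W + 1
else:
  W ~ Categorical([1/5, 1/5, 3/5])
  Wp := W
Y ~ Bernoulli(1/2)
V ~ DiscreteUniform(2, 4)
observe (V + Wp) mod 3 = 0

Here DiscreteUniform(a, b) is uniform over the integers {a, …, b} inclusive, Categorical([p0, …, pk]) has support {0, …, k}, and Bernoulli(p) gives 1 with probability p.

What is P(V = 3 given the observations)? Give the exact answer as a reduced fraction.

Enumerate traces; 108 have nonzero weight after conditioning:
  (Z=0, X=1, U=0, W=0, Y=0, V=2) weight 1/360
  (Z=0, X=1, U=0, W=0, Y=1, V=2) weight 1/360
  (Z=0, X=1, U=0, W=1, Y=0, V=4) weight 1/270
  (Z=0, X=1, U=0, W=1, Y=1, V=4) weight 1/270
  (Z=0, X=1, U=0, W=2, Y=0, V=3) weight 1/360
  (Z=0, X=1, U=0, W=2, Y=1, V=3) weight 1/360
  (Z=0, X=1, U=1, W=0, Y=0, V=3) weight 1/540
  (Z=0, X=1, U=1, W=0, Y=1, V=3) weight 1/540
  … 100 more
Group by V:
  weight(V=2) = 1/12
  weight(V=3) = 1/12
  weight(V=4) = 1/6
Total weight = 1/12 + 1/12 + 1/6 = 1/3
P(V=2 | obs) = 1/12 / 1/3 = 1/4
P(V=3 | obs) = 1/12 / 1/3 = 1/4
P(V=4 | obs) = 1/6 / 1/3 = 1/2

P(V = 3 | obs) = 1/4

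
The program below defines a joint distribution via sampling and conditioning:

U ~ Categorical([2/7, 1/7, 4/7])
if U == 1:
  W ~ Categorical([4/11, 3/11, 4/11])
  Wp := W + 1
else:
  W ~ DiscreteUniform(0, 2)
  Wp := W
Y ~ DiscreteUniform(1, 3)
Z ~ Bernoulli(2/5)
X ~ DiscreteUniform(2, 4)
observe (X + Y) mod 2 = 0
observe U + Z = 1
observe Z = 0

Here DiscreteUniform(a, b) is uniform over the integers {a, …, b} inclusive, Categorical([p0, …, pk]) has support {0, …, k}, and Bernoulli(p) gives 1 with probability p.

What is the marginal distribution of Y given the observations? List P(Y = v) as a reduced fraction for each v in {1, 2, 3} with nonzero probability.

Enumerate traces; 12 have nonzero weight after conditioning:
  (U=1, W=0, Y=1, Z=0, X=3) weight 4/1155
  (U=1, W=0, Y=2, Z=0, X=2) weight 4/1155
  (U=1, W=0, Y=2, Z=0, X=4) weight 4/1155
  (U=1, W=0, Y=3, Z=0, X=3) weight 4/1155
  (U=1, W=1, Y=1, Z=0, X=3) weight 1/385
  (U=1, W=1, Y=2, Z=0, X=2) weight 1/385
  (U=1, W=1, Y=2, Z=0, X=4) weight 1/385
  (U=1, W=1, Y=3, Z=0, X=3) weight 1/385
  … 4 more
Group by Y:
  weight(Y=1) = 1/105
  weight(Y=2) = 2/105
  weight(Y=3) = 1/105
Total weight = 1/105 + 2/105 + 1/105 = 4/105
P(Y=1 | obs) = 1/105 / 4/105 = 1/4
P(Y=2 | obs) = 2/105 / 4/105 = 1/2
P(Y=3 | obs) = 1/105 / 4/105 = 1/4

P(Y=1) = 1/4, P(Y=2) = 1/2, P(Y=3) = 1/4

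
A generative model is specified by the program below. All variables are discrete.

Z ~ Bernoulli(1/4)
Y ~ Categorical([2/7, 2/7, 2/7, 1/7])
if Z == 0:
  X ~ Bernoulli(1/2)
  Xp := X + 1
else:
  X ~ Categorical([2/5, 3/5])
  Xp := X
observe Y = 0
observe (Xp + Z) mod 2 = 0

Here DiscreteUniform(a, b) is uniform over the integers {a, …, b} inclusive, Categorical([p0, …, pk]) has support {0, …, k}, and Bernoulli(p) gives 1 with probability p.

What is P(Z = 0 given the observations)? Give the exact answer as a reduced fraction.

P(Z = 0 | obs) = 5/7

Enumerate traces; 2 have nonzero weight after conditioning:
  (Z=0, Y=0, X=1) weight 3/28
  (Z=1, Y=0, X=1) weight 3/70
Group by Z:
  weight(Z=0) = 3/28
  weight(Z=1) = 3/70
Total weight = 3/28 + 3/70 = 3/20
P(Z=0 | obs) = 3/28 / 3/20 = 5/7
P(Z=1 | obs) = 3/70 / 3/20 = 2/7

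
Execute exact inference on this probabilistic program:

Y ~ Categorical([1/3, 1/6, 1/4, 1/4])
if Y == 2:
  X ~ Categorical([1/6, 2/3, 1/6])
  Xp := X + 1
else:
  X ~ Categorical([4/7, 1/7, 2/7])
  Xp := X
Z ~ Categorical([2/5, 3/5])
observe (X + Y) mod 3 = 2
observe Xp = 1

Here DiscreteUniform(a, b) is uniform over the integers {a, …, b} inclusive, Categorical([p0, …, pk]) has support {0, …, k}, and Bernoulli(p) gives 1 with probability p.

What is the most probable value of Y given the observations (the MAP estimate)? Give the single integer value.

argmax_v P(Y = v | obs) = 2

Enumerate traces; 4 have nonzero weight after conditioning:
  (Y=1, X=1, Z=0) weight 1/105
  (Y=1, X=1, Z=1) weight 1/70
  (Y=2, X=0, Z=0) weight 1/60
  (Y=2, X=0, Z=1) weight 1/40
Group by Y:
  weight(Y=1) = 1/42
  weight(Y=2) = 1/24
Total weight = 1/42 + 1/24 = 11/168
P(Y=1 | obs) = 1/42 / 11/168 = 4/11
P(Y=2 | obs) = 1/24 / 11/168 = 7/11
argmax = 2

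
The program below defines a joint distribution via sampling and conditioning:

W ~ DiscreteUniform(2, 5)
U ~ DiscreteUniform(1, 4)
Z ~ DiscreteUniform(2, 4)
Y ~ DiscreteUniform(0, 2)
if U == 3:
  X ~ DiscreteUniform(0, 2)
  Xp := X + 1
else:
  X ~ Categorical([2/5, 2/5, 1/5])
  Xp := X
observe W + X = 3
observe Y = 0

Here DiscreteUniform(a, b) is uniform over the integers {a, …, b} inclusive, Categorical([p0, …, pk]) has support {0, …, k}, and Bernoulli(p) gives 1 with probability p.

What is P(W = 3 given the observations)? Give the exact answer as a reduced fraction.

P(W = 3 | obs) = 1/2

Enumerate traces; 24 have nonzero weight after conditioning:
  (W=2, U=1, Z=2, Y=0, X=1) weight 1/360
  (W=2, U=1, Z=3, Y=0, X=1) weight 1/360
  (W=2, U=1, Z=4, Y=0, X=1) weight 1/360
  (W=2, U=2, Z=2, Y=0, X=1) weight 1/360
  (W=2, U=2, Z=3, Y=0, X=1) weight 1/360
  (W=2, U=2, Z=4, Y=0, X=1) weight 1/360
  (W=2, U=3, Z=2, Y=0, X=1) weight 1/432
  (W=2, U=3, Z=3, Y=0, X=1) weight 1/432
  (W=3, U=1, Z=2, Y=0, X=0) weight 1/360
  … 15 more
Group by W:
  weight(W=2) = 23/720
  weight(W=3) = 23/720
Total weight = 23/720 + 23/720 = 23/360
P(W=2 | obs) = 23/720 / 23/360 = 1/2
P(W=3 | obs) = 23/720 / 23/360 = 1/2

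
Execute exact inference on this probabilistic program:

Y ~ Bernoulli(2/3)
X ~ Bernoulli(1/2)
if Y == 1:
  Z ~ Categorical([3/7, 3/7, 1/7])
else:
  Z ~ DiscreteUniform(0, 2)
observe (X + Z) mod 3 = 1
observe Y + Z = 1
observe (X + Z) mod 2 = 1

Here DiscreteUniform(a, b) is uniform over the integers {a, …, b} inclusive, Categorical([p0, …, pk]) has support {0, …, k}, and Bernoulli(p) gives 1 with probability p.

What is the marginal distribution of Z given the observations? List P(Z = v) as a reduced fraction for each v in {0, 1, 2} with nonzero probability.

Enumerate traces; 2 have nonzero weight after conditioning:
  (Y=0, X=0, Z=1) weight 1/18
  (Y=1, X=1, Z=0) weight 1/7
Group by Z:
  weight(Z=0) = 1/7
  weight(Z=1) = 1/18
Total weight = 1/7 + 1/18 = 25/126
P(Z=0 | obs) = 1/7 / 25/126 = 18/25
P(Z=1 | obs) = 1/18 / 25/126 = 7/25

P(Z=0) = 18/25, P(Z=1) = 7/25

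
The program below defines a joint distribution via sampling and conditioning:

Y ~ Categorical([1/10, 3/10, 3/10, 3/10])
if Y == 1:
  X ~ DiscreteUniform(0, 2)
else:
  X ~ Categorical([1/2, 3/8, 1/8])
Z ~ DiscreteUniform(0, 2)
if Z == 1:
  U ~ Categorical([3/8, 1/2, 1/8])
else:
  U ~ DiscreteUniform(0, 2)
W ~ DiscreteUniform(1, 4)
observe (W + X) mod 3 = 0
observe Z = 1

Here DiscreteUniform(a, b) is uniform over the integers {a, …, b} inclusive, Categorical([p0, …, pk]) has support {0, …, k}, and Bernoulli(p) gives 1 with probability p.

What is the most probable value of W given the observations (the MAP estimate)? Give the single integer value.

Enumerate traces; 48 have nonzero weight after conditioning:
  (Y=0, X=0, Z=1, U=0, W=3) weight 1/640
  (Y=0, X=0, Z=1, U=1, W=3) weight 1/480
  (Y=0, X=0, Z=1, U=2, W=3) weight 1/1920
  (Y=0, X=1, Z=1, U=0, W=2) weight 3/2560
  (Y=0, X=1, Z=1, U=1, W=2) weight 1/640
  (Y=0, X=1, Z=1, U=2, W=2) weight 1/2560
  (Y=0, X=2, Z=1, U=0, W=1) weight 1/2560
  (Y=0, X=2, Z=1, U=0, W=4) weight 1/2560
  … 40 more
Group by W:
  weight(W=1) = 1/64
  weight(W=2) = 29/960
  weight(W=3) = 3/80
  weight(W=4) = 1/64
Total weight = 1/64 + 29/960 + 3/80 + 1/64 = 19/192
P(W=1 | obs) = 1/64 / 19/192 = 3/19
P(W=2 | obs) = 29/960 / 19/192 = 29/95
P(W=3 | obs) = 3/80 / 19/192 = 36/95
P(W=4 | obs) = 1/64 / 19/192 = 3/19
argmax = 3

argmax_v P(W = v | obs) = 3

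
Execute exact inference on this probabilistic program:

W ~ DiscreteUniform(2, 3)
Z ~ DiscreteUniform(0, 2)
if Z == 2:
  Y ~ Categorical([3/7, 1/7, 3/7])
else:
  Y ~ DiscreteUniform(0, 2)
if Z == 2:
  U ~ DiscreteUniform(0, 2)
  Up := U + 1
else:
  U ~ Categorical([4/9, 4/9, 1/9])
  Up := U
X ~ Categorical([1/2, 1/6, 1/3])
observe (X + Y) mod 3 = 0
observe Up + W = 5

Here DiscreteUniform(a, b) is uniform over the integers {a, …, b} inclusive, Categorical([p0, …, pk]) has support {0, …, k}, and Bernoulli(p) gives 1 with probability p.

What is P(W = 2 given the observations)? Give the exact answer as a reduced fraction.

P(W = 2 | obs) = 3/8

Enumerate traces; 12 have nonzero weight after conditioning:
  (W=2, Z=2, Y=0, U=2, X=0) weight 1/84
  (W=2, Z=2, Y=1, U=2, X=2) weight 1/378
  (W=2, Z=2, Y=2, U=2, X=1) weight 1/252
  (W=3, Z=0, Y=0, U=2, X=0) weight 1/324
  (W=3, Z=0, Y=1, U=2, X=2) weight 1/486
  (W=3, Z=0, Y=2, U=2, X=1) weight 1/972
  (W=3, Z=1, Y=0, U=2, X=0) weight 1/324
  (W=3, Z=1, Y=1, U=2, X=2) weight 1/486
  … 4 more
Group by W:
  weight(W=2) = 1/54
  weight(W=3) = 5/162
Total weight = 1/54 + 5/162 = 4/81
P(W=2 | obs) = 1/54 / 4/81 = 3/8
P(W=3 | obs) = 5/162 / 4/81 = 5/8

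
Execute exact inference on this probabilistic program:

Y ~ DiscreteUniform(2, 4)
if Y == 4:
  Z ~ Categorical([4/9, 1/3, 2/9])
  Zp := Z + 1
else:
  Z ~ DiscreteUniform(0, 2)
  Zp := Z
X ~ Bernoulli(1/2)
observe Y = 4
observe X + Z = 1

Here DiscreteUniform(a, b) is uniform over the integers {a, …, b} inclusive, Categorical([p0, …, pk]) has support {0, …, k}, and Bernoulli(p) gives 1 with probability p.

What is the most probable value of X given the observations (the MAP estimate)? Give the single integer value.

argmax_v P(X = v | obs) = 1

Enumerate traces; 2 have nonzero weight after conditioning:
  (Y=4, Z=0, X=1) weight 2/27
  (Y=4, Z=1, X=0) weight 1/18
Group by X:
  weight(X=0) = 1/18
  weight(X=1) = 2/27
Total weight = 1/18 + 2/27 = 7/54
P(X=0 | obs) = 1/18 / 7/54 = 3/7
P(X=1 | obs) = 2/27 / 7/54 = 4/7
argmax = 1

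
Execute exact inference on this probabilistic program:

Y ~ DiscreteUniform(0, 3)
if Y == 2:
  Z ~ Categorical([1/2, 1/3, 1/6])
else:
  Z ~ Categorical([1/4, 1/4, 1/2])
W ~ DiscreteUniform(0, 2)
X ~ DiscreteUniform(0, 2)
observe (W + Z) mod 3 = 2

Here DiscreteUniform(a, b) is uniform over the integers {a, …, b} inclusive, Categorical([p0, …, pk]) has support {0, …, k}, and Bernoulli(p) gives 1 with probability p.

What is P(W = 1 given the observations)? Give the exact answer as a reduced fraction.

P(W = 1 | obs) = 13/48

Enumerate traces; 36 have nonzero weight after conditioning:
  (Y=0, Z=0, W=2, X=0) weight 1/144
  (Y=0, Z=0, W=2, X=1) weight 1/144
  (Y=0, Z=0, W=2, X=2) weight 1/144
  (Y=0, Z=1, W=1, X=0) weight 1/144
  (Y=0, Z=1, W=1, X=1) weight 1/144
  (Y=0, Z=1, W=1, X=2) weight 1/144
  (Y=0, Z=2, W=0, X=0) weight 1/72
  (Y=0, Z=2, W=0, X=1) weight 1/72
  … 28 more
Group by W:
  weight(W=0) = 5/36
  weight(W=1) = 13/144
  weight(W=2) = 5/48
Total weight = 5/36 + 13/144 + 5/48 = 1/3
P(W=0 | obs) = 5/36 / 1/3 = 5/12
P(W=1 | obs) = 13/144 / 1/3 = 13/48
P(W=2 | obs) = 5/48 / 1/3 = 5/16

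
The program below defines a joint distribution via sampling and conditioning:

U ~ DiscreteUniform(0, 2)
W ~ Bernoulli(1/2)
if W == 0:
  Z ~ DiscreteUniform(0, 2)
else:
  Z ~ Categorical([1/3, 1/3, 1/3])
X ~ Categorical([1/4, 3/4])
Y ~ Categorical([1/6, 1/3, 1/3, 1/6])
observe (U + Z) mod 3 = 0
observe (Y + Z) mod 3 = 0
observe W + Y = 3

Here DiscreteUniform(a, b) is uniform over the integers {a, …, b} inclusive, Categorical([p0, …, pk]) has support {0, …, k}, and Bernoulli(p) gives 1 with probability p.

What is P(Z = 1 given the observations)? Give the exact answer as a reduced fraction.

P(Z = 1 | obs) = 2/3

Enumerate traces; 4 have nonzero weight after conditioning:
  (U=0, W=0, Z=0, X=0, Y=3) weight 1/432
  (U=0, W=0, Z=0, X=1, Y=3) weight 1/144
  (U=2, W=1, Z=1, X=0, Y=2) weight 1/216
  (U=2, W=1, Z=1, X=1, Y=2) weight 1/72
Group by Z:
  weight(Z=0) = 1/108
  weight(Z=1) = 1/54
Total weight = 1/108 + 1/54 = 1/36
P(Z=0 | obs) = 1/108 / 1/36 = 1/3
P(Z=1 | obs) = 1/54 / 1/36 = 2/3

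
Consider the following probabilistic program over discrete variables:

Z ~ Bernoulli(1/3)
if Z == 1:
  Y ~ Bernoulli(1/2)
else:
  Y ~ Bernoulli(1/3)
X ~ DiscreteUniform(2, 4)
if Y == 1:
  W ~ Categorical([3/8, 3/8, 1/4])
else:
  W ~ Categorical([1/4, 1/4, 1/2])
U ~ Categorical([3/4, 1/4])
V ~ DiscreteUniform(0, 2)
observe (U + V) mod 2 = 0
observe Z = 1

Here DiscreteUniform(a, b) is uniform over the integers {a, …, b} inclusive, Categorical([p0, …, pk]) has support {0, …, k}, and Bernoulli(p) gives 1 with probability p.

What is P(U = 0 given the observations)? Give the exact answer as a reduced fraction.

P(U = 0 | obs) = 6/7

Enumerate traces; 54 have nonzero weight after conditioning:
  (Z=1, Y=0, X=2, W=0, U=0, V=0) weight 1/288
  (Z=1, Y=0, X=2, W=0, U=0, V=2) weight 1/288
  (Z=1, Y=0, X=2, W=0, U=1, V=1) weight 1/864
  (Z=1, Y=0, X=2, W=1, U=0, V=0) weight 1/288
  (Z=1, Y=0, X=2, W=1, U=0, V=2) weight 1/288
  (Z=1, Y=0, X=2, W=1, U=1, V=1) weight 1/864
  (Z=1, Y=0, X=2, W=2, U=0, V=0) weight 1/144
  (Z=1, Y=0, X=2, W=2, U=0, V=2) weight 1/144
  … 46 more
Group by U:
  weight(U=0) = 1/6
  weight(U=1) = 1/36
Total weight = 1/6 + 1/36 = 7/36
P(U=0 | obs) = 1/6 / 7/36 = 6/7
P(U=1 | obs) = 1/36 / 7/36 = 1/7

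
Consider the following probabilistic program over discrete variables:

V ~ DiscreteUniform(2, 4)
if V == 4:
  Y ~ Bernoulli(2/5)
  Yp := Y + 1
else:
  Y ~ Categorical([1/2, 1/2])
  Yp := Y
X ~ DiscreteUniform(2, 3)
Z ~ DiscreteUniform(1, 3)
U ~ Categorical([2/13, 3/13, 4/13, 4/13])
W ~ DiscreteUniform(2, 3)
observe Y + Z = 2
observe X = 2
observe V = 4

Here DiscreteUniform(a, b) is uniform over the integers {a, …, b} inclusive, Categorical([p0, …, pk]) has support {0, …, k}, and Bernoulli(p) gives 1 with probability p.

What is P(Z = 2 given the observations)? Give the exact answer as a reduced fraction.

Enumerate traces; 16 have nonzero weight after conditioning:
  (V=4, Y=0, X=2, Z=2, U=0, W=2) weight 1/390
  (V=4, Y=0, X=2, Z=2, U=0, W=3) weight 1/390
  (V=4, Y=0, X=2, Z=2, U=1, W=2) weight 1/260
  (V=4, Y=0, X=2, Z=2, U=1, W=3) weight 1/260
  (V=4, Y=0, X=2, Z=2, U=2, W=2) weight 1/195
  (V=4, Y=0, X=2, Z=2, U=2, W=3) weight 1/195
  (V=4, Y=0, X=2, Z=2, U=3, W=2) weight 1/195
  (V=4, Y=0, X=2, Z=2, U=3, W=3) weight 1/195
  (V=4, Y=1, X=2, Z=1, U=0, W=2) weight 1/585
  … 7 more
Group by Z:
  weight(Z=1) = 1/45
  weight(Z=2) = 1/30
Total weight = 1/45 + 1/30 = 1/18
P(Z=1 | obs) = 1/45 / 1/18 = 2/5
P(Z=2 | obs) = 1/30 / 1/18 = 3/5

P(Z = 2 | obs) = 3/5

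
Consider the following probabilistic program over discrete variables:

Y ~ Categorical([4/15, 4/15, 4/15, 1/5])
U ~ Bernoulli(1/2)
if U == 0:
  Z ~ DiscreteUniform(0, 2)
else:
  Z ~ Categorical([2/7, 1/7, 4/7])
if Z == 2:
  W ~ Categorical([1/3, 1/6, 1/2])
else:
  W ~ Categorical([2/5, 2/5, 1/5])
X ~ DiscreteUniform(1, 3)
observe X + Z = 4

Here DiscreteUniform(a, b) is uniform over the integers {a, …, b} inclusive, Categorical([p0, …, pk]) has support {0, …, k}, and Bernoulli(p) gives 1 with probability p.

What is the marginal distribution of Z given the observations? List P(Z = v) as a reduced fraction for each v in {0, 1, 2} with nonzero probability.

Enumerate traces; 48 have nonzero weight after conditioning:
  (Y=0, U=0, Z=1, W=0, X=3) weight 4/675
  (Y=0, U=0, Z=1, W=1, X=3) weight 4/675
  (Y=0, U=0, Z=1, W=2, X=3) weight 2/675
  (Y=0, U=0, Z=2, W=0, X=2) weight 2/405
  (Y=0, U=0, Z=2, W=1, X=2) weight 1/405
  (Y=0, U=0, Z=2, W=2, X=2) weight 1/135
  (Y=0, U=1, Z=1, W=0, X=3) weight 4/1575
  (Y=0, U=1, Z=1, W=1, X=3) weight 4/1575
  … 40 more
Group by Z:
  weight(Z=1) = 5/63
  weight(Z=2) = 19/126
Total weight = 5/63 + 19/126 = 29/126
P(Z=1 | obs) = 5/63 / 29/126 = 10/29
P(Z=2 | obs) = 19/126 / 29/126 = 19/29

P(Z=1) = 10/29, P(Z=2) = 19/29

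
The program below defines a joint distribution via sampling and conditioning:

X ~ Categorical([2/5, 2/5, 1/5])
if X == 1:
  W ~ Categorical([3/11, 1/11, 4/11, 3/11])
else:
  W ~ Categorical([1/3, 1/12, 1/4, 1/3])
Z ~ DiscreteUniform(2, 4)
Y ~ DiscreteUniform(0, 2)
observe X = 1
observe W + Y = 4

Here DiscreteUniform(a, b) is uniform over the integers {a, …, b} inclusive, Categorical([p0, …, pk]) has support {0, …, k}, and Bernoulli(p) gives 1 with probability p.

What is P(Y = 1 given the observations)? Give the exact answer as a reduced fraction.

Enumerate traces; 6 have nonzero weight after conditioning:
  (X=1, W=2, Z=2, Y=2) weight 8/495
  (X=1, W=2, Z=3, Y=2) weight 8/495
  (X=1, W=2, Z=4, Y=2) weight 8/495
  (X=1, W=3, Z=2, Y=1) weight 2/165
  (X=1, W=3, Z=3, Y=1) weight 2/165
  (X=1, W=3, Z=4, Y=1) weight 2/165
Group by Y:
  weight(Y=1) = 2/55
  weight(Y=2) = 8/165
Total weight = 2/55 + 8/165 = 14/165
P(Y=1 | obs) = 2/55 / 14/165 = 3/7
P(Y=2 | obs) = 8/165 / 14/165 = 4/7

P(Y = 1 | obs) = 3/7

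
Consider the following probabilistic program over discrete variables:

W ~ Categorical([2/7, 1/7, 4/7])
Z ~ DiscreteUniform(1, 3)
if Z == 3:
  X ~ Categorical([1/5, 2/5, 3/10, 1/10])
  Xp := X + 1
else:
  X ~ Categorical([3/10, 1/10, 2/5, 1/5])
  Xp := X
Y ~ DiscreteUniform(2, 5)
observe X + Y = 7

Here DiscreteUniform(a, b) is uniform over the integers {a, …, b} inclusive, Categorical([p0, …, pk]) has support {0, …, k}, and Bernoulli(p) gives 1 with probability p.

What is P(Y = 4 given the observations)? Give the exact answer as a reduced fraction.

P(Y = 4 | obs) = 5/16

Enumerate traces; 18 have nonzero weight after conditioning:
  (W=0, Z=1, X=2, Y=5) weight 1/105
  (W=0, Z=1, X=3, Y=4) weight 1/210
  (W=0, Z=2, X=2, Y=5) weight 1/105
  (W=0, Z=2, X=3, Y=4) weight 1/210
  (W=0, Z=3, X=2, Y=5) weight 1/140
  (W=0, Z=3, X=3, Y=4) weight 1/420
  (W=1, Z=1, X=2, Y=5) weight 1/210
  (W=1, Z=1, X=3, Y=4) weight 1/420
  … 10 more
Group by Y:
  weight(Y=4) = 1/24
  weight(Y=5) = 11/120
Total weight = 1/24 + 11/120 = 2/15
P(Y=4 | obs) = 1/24 / 2/15 = 5/16
P(Y=5 | obs) = 11/120 / 2/15 = 11/16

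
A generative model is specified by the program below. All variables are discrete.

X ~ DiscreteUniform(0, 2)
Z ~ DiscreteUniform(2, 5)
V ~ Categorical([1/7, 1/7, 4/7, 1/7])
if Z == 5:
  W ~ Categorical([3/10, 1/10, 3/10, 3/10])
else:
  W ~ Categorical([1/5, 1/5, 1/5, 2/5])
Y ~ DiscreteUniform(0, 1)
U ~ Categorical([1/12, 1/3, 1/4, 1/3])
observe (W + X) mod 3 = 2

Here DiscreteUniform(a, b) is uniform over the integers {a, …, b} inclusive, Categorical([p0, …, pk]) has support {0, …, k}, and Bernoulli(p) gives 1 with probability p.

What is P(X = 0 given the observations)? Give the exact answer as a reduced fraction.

Enumerate traces; 512 have nonzero weight after conditioning:
  (X=0, Z=2, V=0, W=2, Y=0, U=0) weight 1/10080
  (X=0, Z=2, V=0, W=2, Y=0, U=1) weight 1/2520
  (X=0, Z=2, V=0, W=2, Y=0, U=2) weight 1/3360
  (X=0, Z=2, V=0, W=2, Y=0, U=3) weight 1/2520
  (X=0, Z=2, V=0, W=2, Y=1, U=0) weight 1/10080
  (X=0, Z=2, V=0, W=2, Y=1, U=1) weight 1/2520
  (X=0, Z=2, V=0, W=2, Y=1, U=2) weight 1/3360
  (X=0, Z=2, V=0, W=2, Y=1, U=3) weight 1/2520
  (X=1, Z=2, V=0, W=1, Y=0, U=0) weight 1/10080
  (X=2, Z=2, V=0, W=0, Y=0, U=0) weight 1/10080
  … 502 more
Group by X:
  weight(X=0) = 3/40
  weight(X=1) = 7/120
  weight(X=2) = 1/5
Total weight = 3/40 + 7/120 + 1/5 = 1/3
P(X=0 | obs) = 3/40 / 1/3 = 9/40
P(X=1 | obs) = 7/120 / 1/3 = 7/40
P(X=2 | obs) = 1/5 / 1/3 = 3/5

P(X = 0 | obs) = 9/40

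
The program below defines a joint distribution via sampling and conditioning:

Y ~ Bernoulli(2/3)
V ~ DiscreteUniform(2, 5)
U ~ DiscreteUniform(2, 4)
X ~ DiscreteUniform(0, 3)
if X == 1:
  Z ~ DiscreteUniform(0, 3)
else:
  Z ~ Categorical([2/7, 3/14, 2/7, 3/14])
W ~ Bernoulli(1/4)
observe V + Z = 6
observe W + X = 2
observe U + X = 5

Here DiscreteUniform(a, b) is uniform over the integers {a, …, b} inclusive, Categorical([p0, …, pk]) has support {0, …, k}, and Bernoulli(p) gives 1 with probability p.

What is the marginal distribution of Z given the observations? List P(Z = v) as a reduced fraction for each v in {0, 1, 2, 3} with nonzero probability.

P(Z=1) = 25/81, P(Z=2) = 31/81, P(Z=3) = 25/81

Enumerate traces; 12 have nonzero weight after conditioning:
  (Y=0, V=3, U=3, X=2, Z=3, W=0) weight 1/896
  (Y=0, V=3, U=4, X=1, Z=3, W=1) weight 1/2304
  (Y=0, V=4, U=3, X=2, Z=2, W=0) weight 1/672
  (Y=0, V=4, U=4, X=1, Z=2, W=1) weight 1/2304
  (Y=0, V=5, U=3, X=2, Z=1, W=0) weight 1/896
  (Y=0, V=5, U=4, X=1, Z=1, W=1) weight 1/2304
  (Y=1, V=3, U=3, X=2, Z=3, W=0) weight 1/448
  (Y=1, V=3, U=4, X=1, Z=3, W=1) weight 1/1152
  … 4 more
Group by Z:
  weight(Z=1) = 25/5376
  weight(Z=2) = 31/5376
  weight(Z=3) = 25/5376
Total weight = 25/5376 + 31/5376 + 25/5376 = 27/1792
P(Z=1 | obs) = 25/5376 / 27/1792 = 25/81
P(Z=2 | obs) = 31/5376 / 27/1792 = 31/81
P(Z=3 | obs) = 25/5376 / 27/1792 = 25/81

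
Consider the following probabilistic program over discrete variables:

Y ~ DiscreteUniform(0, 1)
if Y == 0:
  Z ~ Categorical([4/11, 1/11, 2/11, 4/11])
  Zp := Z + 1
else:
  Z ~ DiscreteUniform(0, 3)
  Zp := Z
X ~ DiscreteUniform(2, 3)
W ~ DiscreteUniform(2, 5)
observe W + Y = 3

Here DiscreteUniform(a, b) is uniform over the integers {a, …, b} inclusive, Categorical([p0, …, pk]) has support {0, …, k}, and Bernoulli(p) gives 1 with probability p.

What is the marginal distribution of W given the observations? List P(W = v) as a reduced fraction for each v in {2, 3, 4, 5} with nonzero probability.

P(W=2) = 1/2, P(W=3) = 1/2

Enumerate traces; 16 have nonzero weight after conditioning:
  (Y=0, Z=0, X=2, W=3) weight 1/44
  (Y=0, Z=0, X=3, W=3) weight 1/44
  (Y=0, Z=1, X=2, W=3) weight 1/176
  (Y=0, Z=1, X=3, W=3) weight 1/176
  (Y=0, Z=2, X=2, W=3) weight 1/88
  (Y=0, Z=2, X=3, W=3) weight 1/88
  (Y=0, Z=3, X=2, W=3) weight 1/44
  (Y=0, Z=3, X=3, W=3) weight 1/44
  (Y=1, Z=0, X=2, W=2) weight 1/64
  … 7 more
Group by W:
  weight(W=2) = 1/8
  weight(W=3) = 1/8
Total weight = 1/8 + 1/8 = 1/4
P(W=2 | obs) = 1/8 / 1/4 = 1/2
P(W=3 | obs) = 1/8 / 1/4 = 1/2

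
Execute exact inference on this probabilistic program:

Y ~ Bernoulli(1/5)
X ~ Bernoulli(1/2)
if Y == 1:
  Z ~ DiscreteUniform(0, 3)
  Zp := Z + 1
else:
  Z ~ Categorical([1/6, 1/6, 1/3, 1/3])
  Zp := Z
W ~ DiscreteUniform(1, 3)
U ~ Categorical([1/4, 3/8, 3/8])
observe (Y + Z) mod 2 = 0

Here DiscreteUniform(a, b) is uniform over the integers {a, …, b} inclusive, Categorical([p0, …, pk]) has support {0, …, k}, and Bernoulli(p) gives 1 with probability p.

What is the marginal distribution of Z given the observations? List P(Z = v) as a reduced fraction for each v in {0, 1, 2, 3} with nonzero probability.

Enumerate traces; 72 have nonzero weight after conditioning:
  (Y=0, X=0, Z=0, W=1, U=0) weight 1/180
  (Y=0, X=0, Z=0, W=1, U=1) weight 1/120
  (Y=0, X=0, Z=0, W=1, U=2) weight 1/120
  (Y=0, X=0, Z=0, W=2, U=0) weight 1/180
  (Y=0, X=0, Z=0, W=2, U=1) weight 1/120
  (Y=0, X=0, Z=0, W=2, U=2) weight 1/120
  (Y=0, X=0, Z=0, W=3, U=0) weight 1/180
  (Y=0, X=0, Z=0, W=3, U=1) weight 1/120
  (Y=0, X=0, Z=2, W=1, U=0) weight 1/90
  (Y=1, X=0, Z=1, W=1, U=0) weight 1/480
  … 62 more
Group by Z:
  weight(Z=0) = 2/15
  weight(Z=1) = 1/20
  weight(Z=2) = 4/15
  weight(Z=3) = 1/20
Total weight = 2/15 + 1/20 + 4/15 + 1/20 = 1/2
P(Z=0 | obs) = 2/15 / 1/2 = 4/15
P(Z=1 | obs) = 1/20 / 1/2 = 1/10
P(Z=2 | obs) = 4/15 / 1/2 = 8/15
P(Z=3 | obs) = 1/20 / 1/2 = 1/10

P(Z=0) = 4/15, P(Z=1) = 1/10, P(Z=2) = 8/15, P(Z=3) = 1/10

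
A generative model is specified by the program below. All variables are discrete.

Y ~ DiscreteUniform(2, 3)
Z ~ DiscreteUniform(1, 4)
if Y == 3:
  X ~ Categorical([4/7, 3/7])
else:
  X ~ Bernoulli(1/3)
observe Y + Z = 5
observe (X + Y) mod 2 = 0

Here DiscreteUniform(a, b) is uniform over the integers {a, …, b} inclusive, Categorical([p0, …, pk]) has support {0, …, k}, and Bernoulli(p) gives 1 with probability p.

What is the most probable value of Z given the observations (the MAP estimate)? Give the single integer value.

Enumerate traces; 2 have nonzero weight after conditioning:
  (Y=2, Z=3, X=0) weight 1/12
  (Y=3, Z=2, X=1) weight 3/56
Group by Z:
  weight(Z=2) = 3/56
  weight(Z=3) = 1/12
Total weight = 3/56 + 1/12 = 23/168
P(Z=2 | obs) = 3/56 / 23/168 = 9/23
P(Z=3 | obs) = 1/12 / 23/168 = 14/23
argmax = 3

argmax_v P(Z = v | obs) = 3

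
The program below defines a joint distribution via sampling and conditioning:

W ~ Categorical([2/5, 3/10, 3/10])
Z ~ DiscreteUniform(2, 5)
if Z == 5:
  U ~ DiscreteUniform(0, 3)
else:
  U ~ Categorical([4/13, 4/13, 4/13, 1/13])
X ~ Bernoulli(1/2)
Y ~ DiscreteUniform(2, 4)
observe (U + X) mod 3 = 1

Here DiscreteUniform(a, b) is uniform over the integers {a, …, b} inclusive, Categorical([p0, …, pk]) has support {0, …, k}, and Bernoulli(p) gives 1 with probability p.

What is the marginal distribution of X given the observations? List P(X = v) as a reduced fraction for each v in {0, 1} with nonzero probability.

Enumerate traces; 108 have nonzero weight after conditioning:
  (W=0, Z=2, U=0, X=1, Y=2) weight 1/195
  (W=0, Z=2, U=0, X=1, Y=3) weight 1/195
  (W=0, Z=2, U=0, X=1, Y=4) weight 1/195
  (W=0, Z=2, U=1, X=0, Y=2) weight 1/195
  (W=0, Z=2, U=1, X=0, Y=3) weight 1/195
  (W=0, Z=2, U=1, X=0, Y=4) weight 1/195
  (W=0, Z=2, U=3, X=1, Y=2) weight 1/780
  (W=0, Z=2, U=3, X=1, Y=3) weight 1/780
  … 100 more
Group by X:
  weight(X=0) = 61/416
  weight(X=1) = 43/208
Total weight = 61/416 + 43/208 = 147/416
P(X=0 | obs) = 61/416 / 147/416 = 61/147
P(X=1 | obs) = 43/208 / 147/416 = 86/147

P(X=0) = 61/147, P(X=1) = 86/147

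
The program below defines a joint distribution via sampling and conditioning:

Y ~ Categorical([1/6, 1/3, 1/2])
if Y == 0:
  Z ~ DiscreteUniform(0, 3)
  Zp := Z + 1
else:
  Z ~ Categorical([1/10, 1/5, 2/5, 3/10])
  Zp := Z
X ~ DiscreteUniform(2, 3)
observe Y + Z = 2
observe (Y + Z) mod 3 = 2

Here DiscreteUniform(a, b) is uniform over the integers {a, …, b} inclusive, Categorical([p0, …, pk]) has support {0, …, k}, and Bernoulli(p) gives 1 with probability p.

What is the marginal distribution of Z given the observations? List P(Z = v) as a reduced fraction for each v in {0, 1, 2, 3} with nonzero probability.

P(Z=0) = 6/19, P(Z=1) = 8/19, P(Z=2) = 5/19

Enumerate traces; 6 have nonzero weight after conditioning:
  (Y=0, Z=2, X=2) weight 1/48
  (Y=0, Z=2, X=3) weight 1/48
  (Y=1, Z=1, X=2) weight 1/30
  (Y=1, Z=1, X=3) weight 1/30
  (Y=2, Z=0, X=2) weight 1/40
  (Y=2, Z=0, X=3) weight 1/40
Group by Z:
  weight(Z=0) = 1/20
  weight(Z=1) = 1/15
  weight(Z=2) = 1/24
Total weight = 1/20 + 1/15 + 1/24 = 19/120
P(Z=0 | obs) = 1/20 / 19/120 = 6/19
P(Z=1 | obs) = 1/15 / 19/120 = 8/19
P(Z=2 | obs) = 1/24 / 19/120 = 5/19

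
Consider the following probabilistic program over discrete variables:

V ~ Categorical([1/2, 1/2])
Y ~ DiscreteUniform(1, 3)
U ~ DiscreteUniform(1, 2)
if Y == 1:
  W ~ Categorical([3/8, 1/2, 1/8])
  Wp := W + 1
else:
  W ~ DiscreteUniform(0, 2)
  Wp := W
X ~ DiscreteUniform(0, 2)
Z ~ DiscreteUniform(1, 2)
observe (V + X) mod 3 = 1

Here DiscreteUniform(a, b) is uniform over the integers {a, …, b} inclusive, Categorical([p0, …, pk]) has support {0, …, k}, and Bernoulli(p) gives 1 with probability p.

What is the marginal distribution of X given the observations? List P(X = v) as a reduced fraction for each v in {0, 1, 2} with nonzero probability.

Enumerate traces; 72 have nonzero weight after conditioning:
  (V=0, Y=1, U=1, W=0, X=1, Z=1) weight 1/192
  (V=0, Y=1, U=1, W=0, X=1, Z=2) weight 1/192
  (V=0, Y=1, U=1, W=1, X=1, Z=1) weight 1/144
  (V=0, Y=1, U=1, W=1, X=1, Z=2) weight 1/144
  (V=0, Y=1, U=1, W=2, X=1, Z=1) weight 1/576
  (V=0, Y=1, U=1, W=2, X=1, Z=2) weight 1/576
  (V=0, Y=1, U=2, W=0, X=1, Z=1) weight 1/192
  (V=0, Y=1, U=2, W=0, X=1, Z=2) weight 1/192
  (V=1, Y=1, U=1, W=0, X=0, Z=1) weight 1/192
  … 63 more
Group by X:
  weight(X=0) = 1/6
  weight(X=1) = 1/6
Total weight = 1/6 + 1/6 = 1/3
P(X=0 | obs) = 1/6 / 1/3 = 1/2
P(X=1 | obs) = 1/6 / 1/3 = 1/2

P(X=0) = 1/2, P(X=1) = 1/2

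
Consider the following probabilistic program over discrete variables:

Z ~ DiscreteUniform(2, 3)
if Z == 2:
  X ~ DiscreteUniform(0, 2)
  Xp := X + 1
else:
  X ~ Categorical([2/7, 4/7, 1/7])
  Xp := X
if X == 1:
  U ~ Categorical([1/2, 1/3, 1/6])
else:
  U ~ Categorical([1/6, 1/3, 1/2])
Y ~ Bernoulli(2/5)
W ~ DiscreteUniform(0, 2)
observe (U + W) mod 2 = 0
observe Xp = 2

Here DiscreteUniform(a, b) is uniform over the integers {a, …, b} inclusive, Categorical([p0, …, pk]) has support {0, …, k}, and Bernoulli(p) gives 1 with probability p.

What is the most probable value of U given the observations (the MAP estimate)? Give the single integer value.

Enumerate traces; 20 have nonzero weight after conditioning:
  (Z=2, X=1, U=0, Y=0, W=0) weight 1/60
  (Z=2, X=1, U=0, Y=0, W=2) weight 1/60
  (Z=2, X=1, U=0, Y=1, W=0) weight 1/90
  (Z=2, X=1, U=0, Y=1, W=2) weight 1/90
  (Z=2, X=1, U=1, Y=0, W=1) weight 1/90
  (Z=2, X=1, U=1, Y=1, W=1) weight 1/135
  (Z=2, X=1, U=2, Y=0, W=0) weight 1/180
  (Z=2, X=1, U=2, Y=0, W=2) weight 1/180
  … 12 more
Group by U:
  weight(U=0) = 4/63
  weight(U=1) = 5/189
  weight(U=2) = 8/189
Total weight = 4/63 + 5/189 + 8/189 = 25/189
P(U=0 | obs) = 4/63 / 25/189 = 12/25
P(U=1 | obs) = 5/189 / 25/189 = 1/5
P(U=2 | obs) = 8/189 / 25/189 = 8/25
argmax = 0

argmax_v P(U = v | obs) = 0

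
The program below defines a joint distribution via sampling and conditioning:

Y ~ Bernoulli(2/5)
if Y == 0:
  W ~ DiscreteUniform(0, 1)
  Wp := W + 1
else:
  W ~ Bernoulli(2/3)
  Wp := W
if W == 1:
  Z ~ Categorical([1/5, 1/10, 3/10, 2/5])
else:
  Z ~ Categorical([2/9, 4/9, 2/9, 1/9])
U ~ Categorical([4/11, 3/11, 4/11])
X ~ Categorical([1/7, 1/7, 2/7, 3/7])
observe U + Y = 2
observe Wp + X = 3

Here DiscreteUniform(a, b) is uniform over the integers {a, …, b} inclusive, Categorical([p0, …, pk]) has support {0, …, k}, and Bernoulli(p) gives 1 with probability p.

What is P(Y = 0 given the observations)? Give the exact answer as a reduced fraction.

Enumerate traces; 16 have nonzero weight after conditioning:
  (Y=0, W=0, Z=0, U=2, X=2) weight 8/1155
  (Y=0, W=0, Z=1, U=2, X=2) weight 16/1155
  (Y=0, W=0, Z=2, U=2, X=2) weight 8/1155
  (Y=0, W=0, Z=3, U=2, X=2) weight 4/1155
  (Y=0, W=1, Z=0, U=2, X=1) weight 6/1925
  (Y=0, W=1, Z=1, U=2, X=1) weight 3/1925
  (Y=0, W=1, Z=2, U=2, X=1) weight 9/1925
  (Y=0, W=1, Z=3, U=2, X=1) weight 12/1925
  (Y=1, W=0, Z=0, U=1, X=3) weight 4/1155
  … 7 more
Group by Y:
  weight(Y=0) = 18/385
  weight(Y=1) = 2/55
Total weight = 18/385 + 2/55 = 32/385
P(Y=0 | obs) = 18/385 / 32/385 = 9/16
P(Y=1 | obs) = 2/55 / 32/385 = 7/16

P(Y = 0 | obs) = 9/16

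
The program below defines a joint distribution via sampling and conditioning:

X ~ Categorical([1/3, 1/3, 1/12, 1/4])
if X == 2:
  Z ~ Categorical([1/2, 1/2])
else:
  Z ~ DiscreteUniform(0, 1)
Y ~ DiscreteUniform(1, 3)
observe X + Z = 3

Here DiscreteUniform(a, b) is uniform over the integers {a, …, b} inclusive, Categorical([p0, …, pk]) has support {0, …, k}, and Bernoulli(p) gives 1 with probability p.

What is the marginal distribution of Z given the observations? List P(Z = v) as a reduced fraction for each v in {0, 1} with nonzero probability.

Enumerate traces; 6 have nonzero weight after conditioning:
  (X=2, Z=1, Y=1) weight 1/72
  (X=2, Z=1, Y=2) weight 1/72
  (X=2, Z=1, Y=3) weight 1/72
  (X=3, Z=0, Y=1) weight 1/24
  (X=3, Z=0, Y=2) weight 1/24
  (X=3, Z=0, Y=3) weight 1/24
Group by Z:
  weight(Z=0) = 1/8
  weight(Z=1) = 1/24
Total weight = 1/8 + 1/24 = 1/6
P(Z=0 | obs) = 1/8 / 1/6 = 3/4
P(Z=1 | obs) = 1/24 / 1/6 = 1/4

P(Z=0) = 3/4, P(Z=1) = 1/4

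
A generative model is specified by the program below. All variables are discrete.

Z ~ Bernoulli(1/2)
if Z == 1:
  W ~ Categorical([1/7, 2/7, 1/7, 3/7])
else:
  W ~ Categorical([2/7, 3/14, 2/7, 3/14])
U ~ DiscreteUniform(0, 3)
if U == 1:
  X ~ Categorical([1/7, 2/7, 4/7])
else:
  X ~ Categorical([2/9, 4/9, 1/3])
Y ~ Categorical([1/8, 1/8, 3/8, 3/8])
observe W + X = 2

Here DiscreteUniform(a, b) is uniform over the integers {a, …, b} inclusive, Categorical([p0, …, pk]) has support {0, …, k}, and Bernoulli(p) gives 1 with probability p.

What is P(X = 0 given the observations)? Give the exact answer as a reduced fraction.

Enumerate traces; 96 have nonzero weight after conditioning:
  (Z=0, W=0, U=0, X=2, Y=0) weight 1/672
  (Z=0, W=0, U=0, X=2, Y=1) weight 1/672
  (Z=0, W=0, U=0, X=2, Y=2) weight 1/224
  (Z=0, W=0, U=0, X=2, Y=3) weight 1/224
  (Z=0, W=0, U=1, X=2, Y=0) weight 1/392
  (Z=0, W=0, U=1, X=2, Y=1) weight 1/392
  (Z=0, W=0, U=1, X=2, Y=2) weight 3/392
  (Z=0, W=0, U=1, X=2, Y=3) weight 3/392
  (Z=0, W=1, U=0, X=1, Y=0) weight 1/672
  (Z=0, W=2, U=0, X=0, Y=0) weight 1/1008
  … 86 more
Group by X:
  weight(X=0) = 17/392
  weight(X=1) = 17/168
  weight(X=2) = 33/392
Total weight = 17/392 + 17/168 + 33/392 = 269/1176
P(X=0 | obs) = 17/392 / 269/1176 = 51/269
P(X=1 | obs) = 17/168 / 269/1176 = 119/269
P(X=2 | obs) = 33/392 / 269/1176 = 99/269

P(X = 0 | obs) = 51/269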